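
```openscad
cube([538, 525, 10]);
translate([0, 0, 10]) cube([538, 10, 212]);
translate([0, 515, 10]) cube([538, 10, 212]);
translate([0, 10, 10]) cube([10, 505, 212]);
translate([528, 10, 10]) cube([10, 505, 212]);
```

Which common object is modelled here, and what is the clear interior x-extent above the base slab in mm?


An open box. The internal width is 518 mm.

A 538×525 base slab with four walls standing on it — an open box. The base is 538 mm wide and the walls are 10 mm thick, so the internal width is 538 − 2 × 10 = 518 mm.


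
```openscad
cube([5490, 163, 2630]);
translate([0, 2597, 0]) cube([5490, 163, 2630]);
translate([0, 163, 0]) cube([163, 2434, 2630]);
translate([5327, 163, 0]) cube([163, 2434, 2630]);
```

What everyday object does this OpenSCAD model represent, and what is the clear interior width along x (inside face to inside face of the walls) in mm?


A house (or room) frame. The interior width is 5164 mm.

Four 2630 mm walls enclosing a rectangle with no floor or roof — a room or house frame. Outside width is 5490 mm and wall thickness is 163 mm, so the interior width is 5490 − 2 × 163 = 5164 mm.


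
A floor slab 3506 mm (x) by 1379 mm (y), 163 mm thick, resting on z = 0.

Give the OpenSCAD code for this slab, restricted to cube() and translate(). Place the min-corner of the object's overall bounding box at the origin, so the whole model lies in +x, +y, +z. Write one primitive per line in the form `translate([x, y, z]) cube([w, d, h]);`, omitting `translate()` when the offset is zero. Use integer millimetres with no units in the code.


cube([3506, 1379, 163]);


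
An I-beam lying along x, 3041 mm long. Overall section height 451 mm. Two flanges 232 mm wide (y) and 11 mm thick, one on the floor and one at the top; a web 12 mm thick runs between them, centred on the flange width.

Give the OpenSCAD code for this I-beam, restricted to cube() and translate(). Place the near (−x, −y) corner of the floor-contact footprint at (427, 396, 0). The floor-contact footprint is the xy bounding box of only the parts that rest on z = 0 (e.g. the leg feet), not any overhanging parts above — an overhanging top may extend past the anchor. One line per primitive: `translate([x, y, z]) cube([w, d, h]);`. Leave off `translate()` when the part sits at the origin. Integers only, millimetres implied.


translate([427, 396, 0]) cube([3041, 232, 11]);
translate([427, 506, 11]) cube([3041, 12, 429]);
translate([427, 396, 440]) cube([3041, 232, 11]);


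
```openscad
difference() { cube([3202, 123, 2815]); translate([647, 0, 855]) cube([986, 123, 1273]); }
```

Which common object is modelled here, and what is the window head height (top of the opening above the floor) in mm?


A wall with a window opening. The window head height is 2128 mm.

A wall with a rectangular opening subtracted — a window. Sill at z = 855, opening 1273 mm tall, so the head is at 855 + 1273 = 2128 mm.


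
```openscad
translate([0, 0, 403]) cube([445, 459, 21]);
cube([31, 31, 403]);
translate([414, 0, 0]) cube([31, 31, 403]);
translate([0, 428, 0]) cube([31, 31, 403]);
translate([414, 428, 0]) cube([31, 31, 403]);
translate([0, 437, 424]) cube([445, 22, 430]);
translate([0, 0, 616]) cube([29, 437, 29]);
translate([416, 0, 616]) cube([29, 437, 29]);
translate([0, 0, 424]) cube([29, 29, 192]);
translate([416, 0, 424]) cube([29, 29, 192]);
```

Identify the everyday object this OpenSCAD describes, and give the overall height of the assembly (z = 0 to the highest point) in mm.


A chair. The overall height is 854 mm.

A slab on four corner posts with a tall panel at the back — a chair. The seat slab sits at z = 403 with thickness 21, and the 430 mm backrest starts at the seat top, so the overall height is 403 + 21 + 430 = 854 mm.


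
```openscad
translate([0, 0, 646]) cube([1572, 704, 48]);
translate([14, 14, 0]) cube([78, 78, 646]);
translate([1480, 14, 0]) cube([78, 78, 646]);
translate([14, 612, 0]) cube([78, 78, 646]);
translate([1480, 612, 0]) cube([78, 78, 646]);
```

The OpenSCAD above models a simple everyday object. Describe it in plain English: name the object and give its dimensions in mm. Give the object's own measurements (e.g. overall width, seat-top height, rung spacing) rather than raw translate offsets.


A rectangular dining table. The top is 1572×704×48 mm with its upper surface at z = 694 mm. It stands on four 78×78 mm square legs, each inset 14 mm from the nearest pair of top edges, running from the floor to the underside of the top.


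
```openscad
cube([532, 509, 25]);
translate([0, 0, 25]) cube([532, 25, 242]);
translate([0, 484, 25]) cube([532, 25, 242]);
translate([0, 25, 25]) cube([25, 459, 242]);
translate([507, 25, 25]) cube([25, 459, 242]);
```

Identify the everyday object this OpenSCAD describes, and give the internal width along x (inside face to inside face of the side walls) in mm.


An open box. The internal width is 482 mm.

A 532×509 base slab with four walls standing on it — an open box. The base is 532 mm wide and the walls are 25 mm thick, so the internal width is 532 − 2 × 25 = 482 mm.


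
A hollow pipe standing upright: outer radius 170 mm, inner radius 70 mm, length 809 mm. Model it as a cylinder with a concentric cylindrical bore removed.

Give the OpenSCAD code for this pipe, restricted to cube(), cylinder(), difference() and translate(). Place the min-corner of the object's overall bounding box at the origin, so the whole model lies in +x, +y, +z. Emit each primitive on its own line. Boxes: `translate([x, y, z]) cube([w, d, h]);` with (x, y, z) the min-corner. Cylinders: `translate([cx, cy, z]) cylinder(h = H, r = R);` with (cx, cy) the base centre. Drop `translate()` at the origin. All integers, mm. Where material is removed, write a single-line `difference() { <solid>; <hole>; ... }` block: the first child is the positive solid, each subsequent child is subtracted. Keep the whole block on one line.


difference() { translate([170, 170, 0]) cylinder(h = 809, r = 170); translate([170, 170, 0]) cylinder(h = 809, r = 70); }


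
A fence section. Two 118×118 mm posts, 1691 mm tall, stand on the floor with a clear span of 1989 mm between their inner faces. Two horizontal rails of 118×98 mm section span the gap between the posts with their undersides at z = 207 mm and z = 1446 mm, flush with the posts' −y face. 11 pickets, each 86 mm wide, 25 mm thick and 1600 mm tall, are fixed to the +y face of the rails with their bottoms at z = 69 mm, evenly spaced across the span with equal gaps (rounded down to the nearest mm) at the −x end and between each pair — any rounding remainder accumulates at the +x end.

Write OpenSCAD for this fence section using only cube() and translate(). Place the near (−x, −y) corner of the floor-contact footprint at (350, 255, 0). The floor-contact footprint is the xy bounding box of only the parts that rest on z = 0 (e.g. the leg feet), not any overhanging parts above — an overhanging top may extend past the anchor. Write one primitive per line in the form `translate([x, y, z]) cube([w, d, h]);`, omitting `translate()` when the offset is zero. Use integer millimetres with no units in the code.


translate([350, 255, 0]) cube([118, 118, 1691]);
translate([2457, 255, 0]) cube([118, 118, 1691]);
translate([468, 255, 207]) cube([1989, 118, 98]);
translate([468, 255, 1446]) cube([1989, 118, 98]);
translate([554, 373, 69]) cube([86, 25, 1600]);
translate([726, 373, 69]) cube([86, 25, 1600]);
translate([898, 373, 69]) cube([86, 25, 1600]);
translate([1070, 373, 69]) cube([86, 25, 1600]);
translate([1242, 373, 69]) cube([86, 25, 1600]);
translate([1414, 373, 69]) cube([86, 25, 1600]);
translate([1586, 373, 69]) cube([86, 25, 1600]);
translate([1758, 373, 69]) cube([86, 25, 1600]);
translate([1930, 373, 69]) cube([86, 25, 1600]);
translate([2102, 373, 69]) cube([86, 25, 1600]);
translate([2274, 373, 69]) cube([86, 25, 1600]);


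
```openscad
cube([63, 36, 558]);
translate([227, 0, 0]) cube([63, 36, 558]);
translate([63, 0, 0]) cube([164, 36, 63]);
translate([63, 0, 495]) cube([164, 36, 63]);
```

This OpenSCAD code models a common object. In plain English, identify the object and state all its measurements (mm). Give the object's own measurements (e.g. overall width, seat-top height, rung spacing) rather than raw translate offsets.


A rectangular picture frame lying in the x–z plane (depth along y). The opening is 164 mm wide (x) by 432 mm tall (z), surrounded by a border 63 mm wide on all four sides. The frame is 36 mm deep and is made of two full-height vertical stiles with two horizontal rails fitted between them.


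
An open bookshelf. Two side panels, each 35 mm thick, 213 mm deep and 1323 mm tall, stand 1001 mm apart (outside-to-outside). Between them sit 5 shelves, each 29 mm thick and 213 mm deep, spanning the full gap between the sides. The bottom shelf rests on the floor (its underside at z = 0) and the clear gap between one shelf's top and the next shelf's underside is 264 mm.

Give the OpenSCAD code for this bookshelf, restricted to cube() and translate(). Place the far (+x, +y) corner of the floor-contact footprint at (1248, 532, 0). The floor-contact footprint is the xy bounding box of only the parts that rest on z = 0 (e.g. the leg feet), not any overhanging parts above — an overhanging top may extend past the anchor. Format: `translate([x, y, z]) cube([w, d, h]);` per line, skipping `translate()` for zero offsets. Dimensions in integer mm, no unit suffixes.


translate([247, 319, 0]) cube([35, 213, 1323]);
translate([1213, 319, 0]) cube([35, 213, 1323]);
translate([282, 319, 0]) cube([931, 213, 29]);
translate([282, 319, 293]) cube([931, 213, 29]);
translate([282, 319, 586]) cube([931, 213, 29]);
translate([282, 319, 879]) cube([931, 213, 29]);
translate([282, 319, 1172]) cube([931, 213, 29]);


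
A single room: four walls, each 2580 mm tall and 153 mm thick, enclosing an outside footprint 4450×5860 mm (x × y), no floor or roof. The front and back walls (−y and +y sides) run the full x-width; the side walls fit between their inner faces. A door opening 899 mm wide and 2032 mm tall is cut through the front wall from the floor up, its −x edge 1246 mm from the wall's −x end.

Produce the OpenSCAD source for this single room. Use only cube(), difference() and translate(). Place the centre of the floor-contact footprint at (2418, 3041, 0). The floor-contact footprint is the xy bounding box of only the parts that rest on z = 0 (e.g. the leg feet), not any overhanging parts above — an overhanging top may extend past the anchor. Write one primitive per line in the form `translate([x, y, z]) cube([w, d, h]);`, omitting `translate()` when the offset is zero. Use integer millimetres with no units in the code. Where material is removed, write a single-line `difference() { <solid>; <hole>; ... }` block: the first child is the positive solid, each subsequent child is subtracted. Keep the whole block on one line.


difference() { translate([193, 111, 0]) cube([4450, 153, 2580]); translate([1439, 111, 0]) cube([899, 153, 2032]); }
translate([193, 5818, 0]) cube([4450, 153, 2580]);
translate([193, 264, 0]) cube([153, 5554, 2580]);
translate([4490, 264, 0]) cube([153, 5554, 2580]);


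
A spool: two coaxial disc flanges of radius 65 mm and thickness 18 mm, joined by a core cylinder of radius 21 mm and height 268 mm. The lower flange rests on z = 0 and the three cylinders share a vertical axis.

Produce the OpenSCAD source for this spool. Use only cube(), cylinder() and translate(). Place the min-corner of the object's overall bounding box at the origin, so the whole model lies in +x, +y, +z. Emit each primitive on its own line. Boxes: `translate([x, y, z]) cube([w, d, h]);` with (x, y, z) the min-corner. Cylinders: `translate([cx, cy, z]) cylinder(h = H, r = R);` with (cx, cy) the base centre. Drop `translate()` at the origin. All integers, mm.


translate([65, 65, 0]) cylinder(h = 18, r = 65);
translate([65, 65, 18]) cylinder(h = 268, r = 21);
translate([65, 65, 286]) cylinder(h = 18, r = 65);


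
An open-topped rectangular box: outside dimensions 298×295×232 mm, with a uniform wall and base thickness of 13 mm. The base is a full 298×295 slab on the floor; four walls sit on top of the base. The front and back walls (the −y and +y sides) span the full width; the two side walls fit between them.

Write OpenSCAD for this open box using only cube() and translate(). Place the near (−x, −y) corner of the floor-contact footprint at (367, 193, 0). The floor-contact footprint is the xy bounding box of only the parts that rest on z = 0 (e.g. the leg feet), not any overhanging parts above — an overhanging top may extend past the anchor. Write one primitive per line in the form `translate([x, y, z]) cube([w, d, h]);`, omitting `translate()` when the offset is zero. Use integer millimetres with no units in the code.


translate([367, 193, 0]) cube([298, 295, 13]);
translate([367, 193, 13]) cube([298, 13, 219]);
translate([367, 475, 13]) cube([298, 13, 219]);
translate([367, 206, 13]) cube([13, 269, 219]);
translate([652, 206, 13]) cube([13, 269, 219]);


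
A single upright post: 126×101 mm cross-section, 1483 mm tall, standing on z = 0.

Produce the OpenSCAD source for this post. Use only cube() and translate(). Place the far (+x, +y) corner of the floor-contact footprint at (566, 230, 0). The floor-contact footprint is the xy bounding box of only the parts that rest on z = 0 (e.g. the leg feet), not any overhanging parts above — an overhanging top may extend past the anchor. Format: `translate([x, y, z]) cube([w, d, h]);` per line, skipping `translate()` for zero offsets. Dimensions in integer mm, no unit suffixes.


translate([440, 129, 0]) cube([126, 101, 1483]);


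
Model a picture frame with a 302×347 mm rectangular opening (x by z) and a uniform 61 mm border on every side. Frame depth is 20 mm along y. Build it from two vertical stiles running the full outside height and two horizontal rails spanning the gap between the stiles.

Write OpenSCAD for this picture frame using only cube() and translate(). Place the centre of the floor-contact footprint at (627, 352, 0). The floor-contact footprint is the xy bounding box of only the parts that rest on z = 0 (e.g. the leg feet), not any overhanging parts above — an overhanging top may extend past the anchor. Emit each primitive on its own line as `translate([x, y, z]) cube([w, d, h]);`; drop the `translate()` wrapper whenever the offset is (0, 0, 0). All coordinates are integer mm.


translate([415, 342, 0]) cube([61, 20, 469]);
translate([778, 342, 0]) cube([61, 20, 469]);
translate([476, 342, 0]) cube([302, 20, 61]);
translate([476, 342, 408]) cube([302, 20, 61]);


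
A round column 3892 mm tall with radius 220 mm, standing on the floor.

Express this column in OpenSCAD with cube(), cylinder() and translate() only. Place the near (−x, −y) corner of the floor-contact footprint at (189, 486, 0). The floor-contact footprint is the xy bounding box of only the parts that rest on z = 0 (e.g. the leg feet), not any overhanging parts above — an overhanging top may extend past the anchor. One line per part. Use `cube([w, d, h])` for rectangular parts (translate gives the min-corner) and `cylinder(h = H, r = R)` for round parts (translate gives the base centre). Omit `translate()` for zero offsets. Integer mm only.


translate([409, 706, 0]) cylinder(h = 3892, r = 220);


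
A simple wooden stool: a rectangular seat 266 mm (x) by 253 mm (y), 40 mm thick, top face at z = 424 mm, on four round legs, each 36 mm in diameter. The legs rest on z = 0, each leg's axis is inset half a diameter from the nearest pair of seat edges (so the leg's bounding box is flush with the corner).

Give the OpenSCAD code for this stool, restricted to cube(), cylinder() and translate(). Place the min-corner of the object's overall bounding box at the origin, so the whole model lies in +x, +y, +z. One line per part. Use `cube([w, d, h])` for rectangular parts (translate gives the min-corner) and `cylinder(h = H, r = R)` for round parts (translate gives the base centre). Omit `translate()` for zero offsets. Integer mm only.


translate([0, 0, 384]) cube([266, 253, 40]);
translate([18, 18, 0]) cylinder(h = 384, r = 18);
translate([248, 18, 0]) cylinder(h = 384, r = 18);
translate([18, 235, 0]) cylinder(h = 384, r = 18);
translate([248, 235, 0]) cylinder(h = 384, r = 18);


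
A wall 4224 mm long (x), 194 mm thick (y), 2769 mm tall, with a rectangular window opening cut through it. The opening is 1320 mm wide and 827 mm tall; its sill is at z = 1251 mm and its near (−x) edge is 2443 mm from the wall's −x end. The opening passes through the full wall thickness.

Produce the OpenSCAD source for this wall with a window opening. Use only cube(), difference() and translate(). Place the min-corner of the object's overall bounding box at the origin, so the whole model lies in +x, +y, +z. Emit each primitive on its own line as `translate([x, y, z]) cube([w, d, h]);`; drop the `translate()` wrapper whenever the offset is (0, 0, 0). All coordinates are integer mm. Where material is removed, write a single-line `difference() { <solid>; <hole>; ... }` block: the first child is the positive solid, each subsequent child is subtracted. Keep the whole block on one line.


difference() { cube([4224, 194, 2769]); translate([2443, 0, 1251]) cube([1320, 194, 827]); }


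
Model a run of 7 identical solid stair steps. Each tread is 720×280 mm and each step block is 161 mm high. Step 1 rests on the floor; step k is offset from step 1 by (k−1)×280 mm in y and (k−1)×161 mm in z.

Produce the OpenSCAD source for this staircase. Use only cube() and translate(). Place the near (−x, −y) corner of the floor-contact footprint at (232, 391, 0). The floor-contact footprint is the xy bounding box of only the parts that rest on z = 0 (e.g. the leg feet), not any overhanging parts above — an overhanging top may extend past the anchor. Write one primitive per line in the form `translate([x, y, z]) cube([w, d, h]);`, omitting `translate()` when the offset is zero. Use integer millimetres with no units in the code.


translate([232, 391, 0]) cube([720, 280, 161]);
translate([232, 671, 161]) cube([720, 280, 161]);
translate([232, 951, 322]) cube([720, 280, 161]);
translate([232, 1231, 483]) cube([720, 280, 161]);
translate([232, 1511, 644]) cube([720, 280, 161]);
translate([232, 1791, 805]) cube([720, 280, 161]);
translate([232, 2071, 966]) cube([720, 280, 161]);


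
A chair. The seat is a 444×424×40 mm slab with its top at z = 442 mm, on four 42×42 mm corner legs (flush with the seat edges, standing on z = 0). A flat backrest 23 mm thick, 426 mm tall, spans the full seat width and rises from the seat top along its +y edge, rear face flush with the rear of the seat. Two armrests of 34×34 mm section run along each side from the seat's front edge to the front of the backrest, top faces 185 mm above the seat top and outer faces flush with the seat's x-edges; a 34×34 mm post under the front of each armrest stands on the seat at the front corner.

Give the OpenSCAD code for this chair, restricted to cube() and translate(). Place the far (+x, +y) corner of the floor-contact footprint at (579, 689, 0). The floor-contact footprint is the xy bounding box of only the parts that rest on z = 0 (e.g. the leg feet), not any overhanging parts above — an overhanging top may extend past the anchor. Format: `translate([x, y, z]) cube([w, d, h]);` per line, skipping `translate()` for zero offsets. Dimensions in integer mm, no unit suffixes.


translate([135, 265, 402]) cube([444, 424, 40]);
translate([135, 265, 0]) cube([42, 42, 402]);
translate([537, 265, 0]) cube([42, 42, 402]);
translate([135, 647, 0]) cube([42, 42, 402]);
translate([537, 647, 0]) cube([42, 42, 402]);
translate([135, 666, 442]) cube([444, 23, 426]);
translate([135, 265, 593]) cube([34, 401, 34]);
translate([545, 265, 593]) cube([34, 401, 34]);
translate([135, 265, 442]) cube([34, 34, 151]);
translate([545, 265, 442]) cube([34, 34, 151]);


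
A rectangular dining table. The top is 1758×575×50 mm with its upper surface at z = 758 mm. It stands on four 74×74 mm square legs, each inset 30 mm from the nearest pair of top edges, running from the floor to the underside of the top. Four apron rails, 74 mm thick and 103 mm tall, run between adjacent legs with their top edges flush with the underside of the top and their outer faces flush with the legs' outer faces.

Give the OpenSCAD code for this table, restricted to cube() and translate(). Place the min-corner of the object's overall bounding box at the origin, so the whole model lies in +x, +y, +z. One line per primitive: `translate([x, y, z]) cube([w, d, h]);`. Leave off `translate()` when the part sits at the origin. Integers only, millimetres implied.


// leg_h = 758 - 50 = 708
// apron z = 708 - 103 = 605
translate([0, 0, 708]) cube([1758, 575, 50]);
translate([30, 30, 0]) cube([74, 74, 708]);
translate([1654, 30, 0]) cube([74, 74, 708]);
translate([30, 471, 0]) cube([74, 74, 708]);
translate([1654, 471, 0]) cube([74, 74, 708]);
translate([104, 30, 605]) cube([1550, 74, 103]);
translate([104, 471, 605]) cube([1550, 74, 103]);
translate([30, 104, 605]) cube([74, 367, 103]);
translate([1654, 104, 605]) cube([74, 367, 103]);


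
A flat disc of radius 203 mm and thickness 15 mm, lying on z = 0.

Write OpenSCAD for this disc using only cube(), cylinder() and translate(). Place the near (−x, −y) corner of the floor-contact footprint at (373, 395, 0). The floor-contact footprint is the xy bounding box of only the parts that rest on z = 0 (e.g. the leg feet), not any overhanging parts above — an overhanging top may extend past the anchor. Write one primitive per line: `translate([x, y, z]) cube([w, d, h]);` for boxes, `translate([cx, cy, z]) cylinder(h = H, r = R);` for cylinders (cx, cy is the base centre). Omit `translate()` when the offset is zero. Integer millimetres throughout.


translate([576, 598, 0]) cylinder(h = 15, r = 203);


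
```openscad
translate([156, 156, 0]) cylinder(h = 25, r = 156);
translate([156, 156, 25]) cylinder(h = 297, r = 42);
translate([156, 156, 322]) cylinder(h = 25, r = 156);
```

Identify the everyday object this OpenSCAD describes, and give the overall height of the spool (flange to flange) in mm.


A spool. The overall height is 347 mm.

Three coaxial cylinders, large–small–large — a spool. Two 25 mm flanges and a 297 mm core give 25 + 297 + 25 = 347 mm.


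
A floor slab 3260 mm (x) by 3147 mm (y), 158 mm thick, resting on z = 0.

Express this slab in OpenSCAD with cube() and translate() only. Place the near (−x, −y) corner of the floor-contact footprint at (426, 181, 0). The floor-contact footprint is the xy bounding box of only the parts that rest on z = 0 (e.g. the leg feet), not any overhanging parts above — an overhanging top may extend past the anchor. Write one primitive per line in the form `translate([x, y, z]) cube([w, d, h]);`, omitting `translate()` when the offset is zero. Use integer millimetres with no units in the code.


translate([426, 181, 0]) cube([3260, 3147, 158]);


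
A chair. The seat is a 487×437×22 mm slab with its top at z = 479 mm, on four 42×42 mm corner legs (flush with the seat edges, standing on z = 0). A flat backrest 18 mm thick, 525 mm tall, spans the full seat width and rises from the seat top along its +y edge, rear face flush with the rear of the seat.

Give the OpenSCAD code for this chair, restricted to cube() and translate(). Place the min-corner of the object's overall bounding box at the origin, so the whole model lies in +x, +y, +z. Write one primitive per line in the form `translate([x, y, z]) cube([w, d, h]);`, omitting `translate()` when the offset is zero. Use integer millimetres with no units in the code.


translate([0, 0, 457]) cube([487, 437, 22]);
cube([42, 42, 457]);
translate([445, 0, 0]) cube([42, 42, 457]);
translate([0, 395, 0]) cube([42, 42, 457]);
translate([445, 395, 0]) cube([42, 42, 457]);
translate([0, 419, 479]) cube([487, 18, 525]);


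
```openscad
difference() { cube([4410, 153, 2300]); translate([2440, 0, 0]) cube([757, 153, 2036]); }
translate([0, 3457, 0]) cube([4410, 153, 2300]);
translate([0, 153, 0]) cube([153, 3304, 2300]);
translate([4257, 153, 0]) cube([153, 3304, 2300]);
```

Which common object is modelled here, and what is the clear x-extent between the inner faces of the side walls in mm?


A single room. The interior width is 4104 mm.

Four walls enclosing a rectangle with a door in the front wall — a room. Outside width 4410 minus two 153 mm walls gives 4104 mm.


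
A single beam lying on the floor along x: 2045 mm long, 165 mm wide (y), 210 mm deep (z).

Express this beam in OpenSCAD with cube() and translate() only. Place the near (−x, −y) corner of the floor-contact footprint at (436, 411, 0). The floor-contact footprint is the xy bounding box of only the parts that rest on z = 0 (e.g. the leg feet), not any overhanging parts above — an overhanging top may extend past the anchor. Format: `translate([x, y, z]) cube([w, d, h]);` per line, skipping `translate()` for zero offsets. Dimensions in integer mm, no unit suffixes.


translate([436, 411, 0]) cube([2045, 165, 210]);


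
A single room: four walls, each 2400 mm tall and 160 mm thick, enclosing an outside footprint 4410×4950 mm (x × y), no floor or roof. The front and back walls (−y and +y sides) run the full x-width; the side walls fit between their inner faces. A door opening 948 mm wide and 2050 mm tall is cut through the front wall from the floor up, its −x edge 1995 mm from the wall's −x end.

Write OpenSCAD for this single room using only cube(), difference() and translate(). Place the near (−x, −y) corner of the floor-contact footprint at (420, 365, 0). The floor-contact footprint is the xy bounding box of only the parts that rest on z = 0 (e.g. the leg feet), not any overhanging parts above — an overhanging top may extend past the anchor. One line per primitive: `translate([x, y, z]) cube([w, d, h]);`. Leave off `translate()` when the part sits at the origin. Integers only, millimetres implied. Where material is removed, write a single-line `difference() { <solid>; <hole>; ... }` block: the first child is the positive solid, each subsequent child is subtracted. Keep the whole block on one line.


difference() { translate([420, 365, 0]) cube([4410, 160, 2400]); translate([2415, 365, 0]) cube([948, 160, 2050]); }
translate([420, 5155, 0]) cube([4410, 160, 2400]);
translate([420, 525, 0]) cube([160, 4630, 2400]);
translate([4670, 525, 0]) cube([160, 4630, 2400]);


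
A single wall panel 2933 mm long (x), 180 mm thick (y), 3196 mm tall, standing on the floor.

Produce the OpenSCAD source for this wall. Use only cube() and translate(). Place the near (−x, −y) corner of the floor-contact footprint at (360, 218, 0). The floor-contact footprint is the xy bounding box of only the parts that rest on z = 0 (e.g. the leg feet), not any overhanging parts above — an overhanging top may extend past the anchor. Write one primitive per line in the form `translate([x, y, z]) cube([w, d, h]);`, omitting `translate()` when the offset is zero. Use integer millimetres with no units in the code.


translate([360, 218, 0]) cube([2933, 180, 3196]);


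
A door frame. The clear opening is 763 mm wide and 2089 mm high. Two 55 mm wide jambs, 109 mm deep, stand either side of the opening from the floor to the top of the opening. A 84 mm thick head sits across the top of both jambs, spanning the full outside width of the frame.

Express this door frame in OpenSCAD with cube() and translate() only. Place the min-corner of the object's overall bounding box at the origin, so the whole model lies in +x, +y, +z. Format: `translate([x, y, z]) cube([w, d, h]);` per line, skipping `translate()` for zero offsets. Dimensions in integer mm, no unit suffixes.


cube([55, 109, 2089]);
translate([818, 0, 0]) cube([55, 109, 2089]);
translate([0, 0, 2089]) cube([873, 109, 84]);


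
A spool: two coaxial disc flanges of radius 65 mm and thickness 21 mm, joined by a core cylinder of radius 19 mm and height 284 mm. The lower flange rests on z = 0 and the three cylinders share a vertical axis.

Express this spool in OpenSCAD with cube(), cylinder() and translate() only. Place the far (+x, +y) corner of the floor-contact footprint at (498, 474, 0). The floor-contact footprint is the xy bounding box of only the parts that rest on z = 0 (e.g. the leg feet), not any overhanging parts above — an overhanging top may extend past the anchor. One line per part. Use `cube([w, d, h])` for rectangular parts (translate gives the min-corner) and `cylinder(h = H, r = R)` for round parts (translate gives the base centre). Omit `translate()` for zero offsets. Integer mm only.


translate([433, 409, 0]) cylinder(h = 21, r = 65);
translate([433, 409, 21]) cylinder(h = 284, r = 19);
translate([433, 409, 305]) cylinder(h = 21, r = 65);


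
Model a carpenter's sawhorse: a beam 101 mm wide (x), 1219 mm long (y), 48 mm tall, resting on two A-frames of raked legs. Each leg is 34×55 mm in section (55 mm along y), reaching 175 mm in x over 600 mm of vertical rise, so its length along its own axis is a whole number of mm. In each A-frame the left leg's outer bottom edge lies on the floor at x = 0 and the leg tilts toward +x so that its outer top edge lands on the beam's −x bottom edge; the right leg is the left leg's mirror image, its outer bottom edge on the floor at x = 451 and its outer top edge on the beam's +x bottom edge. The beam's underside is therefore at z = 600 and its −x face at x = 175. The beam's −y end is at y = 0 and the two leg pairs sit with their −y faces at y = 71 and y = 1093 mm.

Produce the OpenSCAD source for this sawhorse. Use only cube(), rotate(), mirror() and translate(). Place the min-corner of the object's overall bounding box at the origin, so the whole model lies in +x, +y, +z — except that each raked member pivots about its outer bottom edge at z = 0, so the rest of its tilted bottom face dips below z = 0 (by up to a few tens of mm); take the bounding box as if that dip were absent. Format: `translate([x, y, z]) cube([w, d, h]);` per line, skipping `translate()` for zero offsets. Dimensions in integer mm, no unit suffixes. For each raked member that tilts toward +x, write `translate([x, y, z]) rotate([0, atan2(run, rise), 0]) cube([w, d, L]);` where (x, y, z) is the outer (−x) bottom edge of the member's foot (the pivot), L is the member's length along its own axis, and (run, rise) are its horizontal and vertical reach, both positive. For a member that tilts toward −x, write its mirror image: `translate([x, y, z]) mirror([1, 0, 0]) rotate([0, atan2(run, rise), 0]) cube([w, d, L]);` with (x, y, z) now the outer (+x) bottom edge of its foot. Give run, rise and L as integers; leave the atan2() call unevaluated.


// leg length = √(175² + 600²) = 625
// right-leg outer foot x = 2·175 + 101 = 451
// beam min-corner = (175, 0, 600)
translate([175, 0, 600]) cube([101, 1219, 48]);
translate([0, 71, 0]) rotate([0, atan2(175, 600), 0]) cube([34, 55, 625]);
translate([451, 71, 0]) mirror([1, 0, 0]) rotate([0, atan2(175, 600), 0]) cube([34, 55, 625]);
translate([0, 1093, 0]) rotate([0, atan2(175, 600), 0]) cube([34, 55, 625]);
translate([451, 1093, 0]) mirror([1, 0, 0]) rotate([0, atan2(175, 600), 0]) cube([34, 55, 625]);


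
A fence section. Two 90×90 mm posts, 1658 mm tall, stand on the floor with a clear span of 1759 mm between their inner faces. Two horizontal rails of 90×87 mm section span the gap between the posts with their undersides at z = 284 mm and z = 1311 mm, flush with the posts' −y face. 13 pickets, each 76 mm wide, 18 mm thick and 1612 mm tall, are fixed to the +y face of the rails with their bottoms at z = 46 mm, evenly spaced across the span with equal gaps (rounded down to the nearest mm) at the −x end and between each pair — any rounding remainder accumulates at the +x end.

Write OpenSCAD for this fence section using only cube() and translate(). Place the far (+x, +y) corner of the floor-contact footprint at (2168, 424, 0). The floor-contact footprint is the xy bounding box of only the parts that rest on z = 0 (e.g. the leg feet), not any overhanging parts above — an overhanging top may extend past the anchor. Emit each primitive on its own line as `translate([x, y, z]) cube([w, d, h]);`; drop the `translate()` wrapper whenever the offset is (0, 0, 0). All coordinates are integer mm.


translate([229, 334, 0]) cube([90, 90, 1658]);
translate([2078, 334, 0]) cube([90, 90, 1658]);
translate([319, 334, 284]) cube([1759, 90, 87]);
translate([319, 334, 1311]) cube([1759, 90, 87]);
translate([374, 424, 46]) cube([76, 18, 1612]);
translate([505, 424, 46]) cube([76, 18, 1612]);
translate([636, 424, 46]) cube([76, 18, 1612]);
translate([767, 424, 46]) cube([76, 18, 1612]);
translate([898, 424, 46]) cube([76, 18, 1612]);
translate([1029, 424, 46]) cube([76, 18, 1612]);
translate([1160, 424, 46]) cube([76, 18, 1612]);
translate([1291, 424, 46]) cube([76, 18, 1612]);
translate([1422, 424, 46]) cube([76, 18, 1612]);
translate([1553, 424, 46]) cube([76, 18, 1612]);
translate([1684, 424, 46]) cube([76, 18, 1612]);
translate([1815, 424, 46]) cube([76, 18, 1612]);
translate([1946, 424, 46]) cube([76, 18, 1612]);


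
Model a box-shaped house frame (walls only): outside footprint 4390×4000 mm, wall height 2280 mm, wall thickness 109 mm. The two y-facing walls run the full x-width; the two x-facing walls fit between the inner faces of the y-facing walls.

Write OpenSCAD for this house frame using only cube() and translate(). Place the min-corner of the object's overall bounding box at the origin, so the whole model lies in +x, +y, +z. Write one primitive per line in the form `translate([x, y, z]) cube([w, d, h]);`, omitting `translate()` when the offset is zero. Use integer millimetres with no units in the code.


cube([4390, 109, 2280]);
translate([0, 3891, 0]) cube([4390, 109, 2280]);
translate([0, 109, 0]) cube([109, 3782, 2280]);
translate([4281, 109, 0]) cube([109, 3782, 2280]);


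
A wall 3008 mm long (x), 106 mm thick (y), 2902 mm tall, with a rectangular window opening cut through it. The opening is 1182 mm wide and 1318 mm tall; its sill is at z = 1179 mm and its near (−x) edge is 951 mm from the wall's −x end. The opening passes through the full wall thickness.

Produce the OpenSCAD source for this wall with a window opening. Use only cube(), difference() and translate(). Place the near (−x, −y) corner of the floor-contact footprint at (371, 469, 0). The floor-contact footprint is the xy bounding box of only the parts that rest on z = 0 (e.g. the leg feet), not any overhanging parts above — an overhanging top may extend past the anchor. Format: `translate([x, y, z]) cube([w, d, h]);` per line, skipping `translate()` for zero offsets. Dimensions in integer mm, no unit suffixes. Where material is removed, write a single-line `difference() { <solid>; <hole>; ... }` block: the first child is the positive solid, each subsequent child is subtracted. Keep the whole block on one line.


difference() { translate([371, 469, 0]) cube([3008, 106, 2902]); translate([1322, 469, 1179]) cube([1182, 106, 1318]); }


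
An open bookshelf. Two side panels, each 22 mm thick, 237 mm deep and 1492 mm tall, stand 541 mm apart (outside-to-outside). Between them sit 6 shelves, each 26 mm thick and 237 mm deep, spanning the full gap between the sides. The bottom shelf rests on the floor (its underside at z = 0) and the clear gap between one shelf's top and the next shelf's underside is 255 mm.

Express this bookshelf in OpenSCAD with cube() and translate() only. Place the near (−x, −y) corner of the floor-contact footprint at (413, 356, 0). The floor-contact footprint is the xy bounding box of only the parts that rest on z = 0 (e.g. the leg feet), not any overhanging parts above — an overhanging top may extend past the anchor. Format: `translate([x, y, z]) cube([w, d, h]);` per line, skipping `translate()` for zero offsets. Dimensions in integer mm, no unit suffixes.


translate([413, 356, 0]) cube([22, 237, 1492]);
translate([932, 356, 0]) cube([22, 237, 1492]);
translate([435, 356, 0]) cube([497, 237, 26]);
translate([435, 356, 281]) cube([497, 237, 26]);
translate([435, 356, 562]) cube([497, 237, 26]);
translate([435, 356, 843]) cube([497, 237, 26]);
translate([435, 356, 1124]) cube([497, 237, 26]);
translate([435, 356, 1405]) cube([497, 237, 26]);


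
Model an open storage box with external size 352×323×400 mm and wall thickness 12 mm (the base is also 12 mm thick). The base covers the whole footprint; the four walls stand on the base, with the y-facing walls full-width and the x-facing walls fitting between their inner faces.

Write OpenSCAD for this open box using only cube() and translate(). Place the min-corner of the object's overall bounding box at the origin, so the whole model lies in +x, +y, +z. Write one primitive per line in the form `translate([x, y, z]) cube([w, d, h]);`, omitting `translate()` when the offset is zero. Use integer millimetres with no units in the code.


cube([352, 323, 12]);
translate([0, 0, 12]) cube([352, 12, 388]);
translate([0, 311, 12]) cube([352, 12, 388]);
translate([0, 12, 12]) cube([12, 299, 388]);
translate([340, 12, 12]) cube([12, 299, 388]);


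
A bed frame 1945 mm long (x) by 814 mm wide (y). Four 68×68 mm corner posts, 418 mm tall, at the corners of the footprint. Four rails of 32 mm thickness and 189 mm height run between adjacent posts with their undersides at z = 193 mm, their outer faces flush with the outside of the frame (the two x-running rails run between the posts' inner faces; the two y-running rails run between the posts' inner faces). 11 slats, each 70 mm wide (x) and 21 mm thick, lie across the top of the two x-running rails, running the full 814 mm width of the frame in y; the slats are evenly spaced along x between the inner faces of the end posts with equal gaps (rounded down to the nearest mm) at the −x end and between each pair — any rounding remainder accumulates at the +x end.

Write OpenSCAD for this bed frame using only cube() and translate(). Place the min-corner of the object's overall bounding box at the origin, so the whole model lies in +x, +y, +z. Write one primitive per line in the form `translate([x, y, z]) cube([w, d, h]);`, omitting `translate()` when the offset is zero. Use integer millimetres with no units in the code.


// slat z = rail_z + rail_h = 193 + 189 = 382
// slat gap = ⌊(1809 − 11·70) / 12⌋ = 86
cube([68, 68, 418]);
translate([0, 746, 0]) cube([68, 68, 418]);
translate([1877, 0, 0]) cube([68, 68, 418]);
translate([1877, 746, 0]) cube([68, 68, 418]);
translate([68, 0, 193]) cube([1809, 32, 189]);
translate([68, 782, 193]) cube([1809, 32, 189]);
translate([0, 68, 193]) cube([32, 678, 189]);
translate([1913, 68, 193]) cube([32, 678, 189]);
translate([154, 0, 382]) cube([70, 814, 21]);
translate([310, 0, 382]) cube([70, 814, 21]);
translate([466, 0, 382]) cube([70, 814, 21]);
translate([622, 0, 382]) cube([70, 814, 21]);
translate([778, 0, 382]) cube([70, 814, 21]);
translate([934, 0, 382]) cube([70, 814, 21]);
translate([1090, 0, 382]) cube([70, 814, 21]);
translate([1246, 0, 382]) cube([70, 814, 21]);
translate([1402, 0, 382]) cube([70, 814, 21]);
translate([1558, 0, 382]) cube([70, 814, 21]);
translate([1714, 0, 382]) cube([70, 814, 21]);


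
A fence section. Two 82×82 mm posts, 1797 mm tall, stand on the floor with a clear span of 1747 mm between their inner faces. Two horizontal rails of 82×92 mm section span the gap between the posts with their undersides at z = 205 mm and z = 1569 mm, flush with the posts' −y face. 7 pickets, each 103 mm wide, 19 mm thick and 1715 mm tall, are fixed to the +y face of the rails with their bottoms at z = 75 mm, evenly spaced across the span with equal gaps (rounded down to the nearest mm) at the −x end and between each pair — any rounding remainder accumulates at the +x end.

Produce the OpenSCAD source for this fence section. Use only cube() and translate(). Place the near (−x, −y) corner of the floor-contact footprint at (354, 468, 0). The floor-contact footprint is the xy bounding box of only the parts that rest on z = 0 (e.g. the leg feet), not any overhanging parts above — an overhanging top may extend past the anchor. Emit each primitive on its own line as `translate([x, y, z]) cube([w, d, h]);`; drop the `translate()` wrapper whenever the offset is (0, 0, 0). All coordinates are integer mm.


translate([354, 468, 0]) cube([82, 82, 1797]);
translate([2183, 468, 0]) cube([82, 82, 1797]);
translate([436, 468, 205]) cube([1747, 82, 92]);
translate([436, 468, 1569]) cube([1747, 82, 92]);
translate([564, 550, 75]) cube([103, 19, 1715]);
translate([795, 550, 75]) cube([103, 19, 1715]);
translate([1026, 550, 75]) cube([103, 19, 1715]);
translate([1257, 550, 75]) cube([103, 19, 1715]);
translate([1488, 550, 75]) cube([103, 19, 1715]);
translate([1719, 550, 75]) cube([103, 19, 1715]);
translate([1950, 550, 75]) cube([103, 19, 1715]);
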